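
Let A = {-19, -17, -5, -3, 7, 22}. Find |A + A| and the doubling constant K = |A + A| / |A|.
K = |A + A| / |A| = 19/6

Enumerate A + A = {a + b : a, b ∈ A}. With |A| = 6, there are |A|^2 = 36 ordered sum pairs; collecting distinct values, A + A = {-38, -36, -34, -24, -22, -20, -12, -10, -8, -6, 2, 3, 4, 5, 14, 17, 19, 29, 44}, so |A + A| = 19. Thus K = 19/6. For comparison, the minimum possible |A + A| over all 6-element sets is 2·6 − 1 = 11 (so min K = 11/6), attained only by arithmetic progressions.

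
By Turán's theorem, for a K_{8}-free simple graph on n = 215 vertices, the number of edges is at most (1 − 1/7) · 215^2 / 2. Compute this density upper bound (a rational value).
Turán density bound = (6/7) · 215^2/2 = 138675/7 ≈ 19810.7143

Turán's theorem: ex(n, K_{r+1}) is achieved by the complete r-partite Turán graph T(n, r) with parts as balanced as possible, and is at most (1 − 1/r) · n^2/2. For r = 7, n = 215: the density bound is (6/7) · 46225/2 = 138675/7 ≈ 19810.7143. The integer-valued extremum is e(T(215, 7)) = 19810, which is strictly less than the density bound 138675/7 since 7 ∤ 215 (the parts of T(215, 7) cannot all be equal).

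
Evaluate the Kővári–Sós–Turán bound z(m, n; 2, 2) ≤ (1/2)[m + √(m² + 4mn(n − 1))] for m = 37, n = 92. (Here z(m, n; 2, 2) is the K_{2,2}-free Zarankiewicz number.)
z(37, 92; 2, 2) ≤ (1/2)[37 + √(37² + 4·37·92·91)] = (1/2)[37 + √1240425] = 575.3718

Kővári–Sós–Turán: let r_1, ..., r_37 be the row sums and z = Σ r_i the total number of 1s. Each pair of columns can share at most one row with both entries 1 (else a 2×2 all-ones block appears), so Σ_i C(r_i, 2) ≤ C(92, 2) = 4186. By convexity Σ_i C(r_i, 2) ≥ 37·C(z/37, 2) = z(z − 37)/(2·37), giving z² − 37z − 37·92·91 ≤ 0 and hence z ≤ (1/2)[37 + √(1369 + 4·309764)] = (1/2)[37 + √1240425] ≈ (1/2)(37 + 1113.7437) = 575.3718.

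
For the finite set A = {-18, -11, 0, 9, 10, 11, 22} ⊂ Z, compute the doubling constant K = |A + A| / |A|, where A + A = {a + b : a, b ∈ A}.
K = |A + A| / |A| = 24/7

Enumerate A + A = {a + b : a, b ∈ A}. With |A| = 7, there are |A|^2 = 49 ordered sum pairs; collecting distinct values, A + A = {-36, -29, -22, -18, -11, -9, -8, -7, -2, -1, 0, 4, 9, 10, 11, 18, 19, 20, 21, 22, 31, 32, 33, 44}, so |A + A| = 24. Thus K = 24/7. For comparison, the minimum possible |A + A| over all 7-element sets is 2·7 − 1 = 13 (so min K = 13/7), attained only by arithmetic progressions.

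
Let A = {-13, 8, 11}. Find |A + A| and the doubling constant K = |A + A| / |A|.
K = |A + A| / |A| = 6/3 = 2

Enumerate A + A = {a + b : a, b ∈ A}. With |A| = 3, there are |A|^2 = 9 ordered sum pairs; collecting distinct values, A + A = {-26, -5, -2, 16, 19, 22}, so |A + A| = 6. Thus K = 6/3 = 2. For comparison, the minimum possible |A + A| over all 3-element sets is 2·3 − 1 = 5 (so min K = 5/3), attained only by arithmetic progressions.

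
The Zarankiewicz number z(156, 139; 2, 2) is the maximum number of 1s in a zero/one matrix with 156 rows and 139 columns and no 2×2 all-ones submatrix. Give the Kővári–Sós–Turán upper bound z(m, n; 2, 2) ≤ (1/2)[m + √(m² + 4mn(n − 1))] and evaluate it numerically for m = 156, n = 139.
z(156, 139; 2, 2) ≤ (1/2)[156 + √(156² + 4·156·139·138)] = (1/2)[156 + √11993904] = 1809.6108

Kővári–Sós–Turán: let r_1, ..., r_156 be the row sums and z = Σ r_i the total number of 1s. Each pair of columns can share at most one row with both entries 1 (else a 2×2 all-ones block appears), so Σ_i C(r_i, 2) ≤ C(139, 2) = 9591. By convexity Σ_i C(r_i, 2) ≥ 156·C(z/156, 2) = z(z − 156)/(2·156), giving z² − 156z − 156·139·138 ≤ 0 and hence z ≤ (1/2)[156 + √(24336 + 4·2992392)] = (1/2)[156 + √11993904] ≈ (1/2)(156 + 3463.2216) = 1809.6108.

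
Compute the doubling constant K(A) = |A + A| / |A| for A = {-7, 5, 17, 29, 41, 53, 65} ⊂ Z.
K = |A + A| / |A| = 13/7

Enumerate A + A = {a + b : a, b ∈ A}. With |A| = 7, there are |A|^2 = 49 ordered sum pairs; collecting distinct values, A + A = {-14, -2, 10, 22, 34, 46, 58, 70, 82, 94, 106, 118, 130}, so |A + A| = 13. Thus K = 13/7. Here |A + A| = 2|A| − 1 = 13, the minimum possible — so K = 13/7 is minimal, which holds iff A is an arithmetic progression.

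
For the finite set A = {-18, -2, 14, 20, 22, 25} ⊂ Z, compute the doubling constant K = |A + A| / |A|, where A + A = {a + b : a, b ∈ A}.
K = |A + A| / |A| = 20/6 = 10/3

Enumerate A + A = {a + b : a, b ∈ A}. With |A| = 6, there are |A|^2 = 36 ordered sum pairs; collecting distinct values, A + A = {-36, -20, -4, 2, 4, 7, 12, 18, 20, 23, 28, 34, 36, 39, 40, 42, 44, 45, 47, 50}, so |A + A| = 20. Thus K = 20/6 = 10/3. For comparison, the minimum possible |A + A| over all 6-element sets is 2·6 − 1 = 11 (so min K = 11/6), attained only by arithmetic progressions.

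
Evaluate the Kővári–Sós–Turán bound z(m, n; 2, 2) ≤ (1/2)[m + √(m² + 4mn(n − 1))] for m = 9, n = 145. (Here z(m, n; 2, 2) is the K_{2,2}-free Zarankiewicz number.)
z(9, 145; 2, 2) ≤ (1/2)[9 + √(9² + 4·9·145·144)] = (1/2)[9 + √751761] = 438.0208

Kővári–Sós–Turán: let r_1, ..., r_9 be the row sums and z = Σ r_i the total number of 1s. Each pair of columns can share at most one row with both entries 1 (else a 2×2 all-ones block appears), so Σ_i C(r_i, 2) ≤ C(145, 2) = 10440. By convexity Σ_i C(r_i, 2) ≥ 9·C(z/9, 2) = z(z − 9)/(2·9), giving z² − 9z − 9·145·144 ≤ 0 and hence z ≤ (1/2)[9 + √(81 + 4·187920)] = (1/2)[9 + √751761] ≈ (1/2)(9 + 867.0415) = 438.0208.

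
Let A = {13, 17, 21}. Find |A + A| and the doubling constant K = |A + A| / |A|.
K = |A + A| / |A| = 5/3

Enumerate A + A = {a + b : a, b ∈ A}. With |A| = 3, there are |A|^2 = 9 ordered sum pairs; collecting distinct values, A + A = {26, 30, 34, 38, 42}, so |A + A| = 5. Thus K = 5/3. Here |A + A| = 2|A| − 1 = 5, the minimum possible — so K = 5/3 is minimal, which holds iff A is an arithmetic progression.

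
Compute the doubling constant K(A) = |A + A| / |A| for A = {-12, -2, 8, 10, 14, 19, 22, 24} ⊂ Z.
K = |A + A| / |A| = 30/8 = 15/4

Enumerate A + A = {a + b : a, b ∈ A}. With |A| = 8, there are |A|^2 = 64 ordered sum pairs; collecting distinct values, A + A = {-24, -14, -4, -2, 2, 6, 7, 8, 10, 12, 16, 17, 18, 20, 22, 24, 27, 28, 29, 30, 32, 33, 34, 36, 38, 41, 43, 44, 46, 48}, so |A + A| = 30. Thus K = 30/8 = 15/4. For comparison, the minimum possible |A + A| over all 8-element sets is 2·8 − 1 = 15 (so min K = 15/8), attained only by arithmetic progressions.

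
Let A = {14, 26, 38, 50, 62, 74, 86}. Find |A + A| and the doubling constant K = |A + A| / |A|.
K = |A + A| / |A| = 13/7

Enumerate A + A = {a + b : a, b ∈ A}. With |A| = 7, there are |A|^2 = 49 ordered sum pairs; collecting distinct values, A + A = {28, 40, 52, 64, 76, 88, 100, 112, 124, 136, 148, 160, 172}, so |A + A| = 13. Thus K = 13/7. Here |A + A| = 2|A| − 1 = 13, the minimum possible — so K = 13/7 is minimal, which holds iff A is an arithmetic progression.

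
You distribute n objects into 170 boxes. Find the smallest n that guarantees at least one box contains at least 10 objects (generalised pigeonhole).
n = (10 − 1)·170 + 1 = 1531

By the generalised pigeonhole principle, to guarantee some box contains ≥ r objects we need more than (r − 1) · k objects total. Threshold: n = (r − 1) · k + 1. With r = 10 and k = 170: n = 9 · 170 + 1 = 1530 + 1 = 1531. For n = 1530 = 9 · 170, we can put exactly 9 objects in every box, avoiding 10 in any single one — so 1531 is tight.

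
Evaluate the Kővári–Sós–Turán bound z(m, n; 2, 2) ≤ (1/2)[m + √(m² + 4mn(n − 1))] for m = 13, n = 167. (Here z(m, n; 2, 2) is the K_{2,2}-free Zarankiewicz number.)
z(13, 167; 2, 2) ≤ (1/2)[13 + √(13² + 4·13·167·166)] = (1/2)[13 + √1441713] = 606.8568

Kővári–Sós–Turán: let r_1, ..., r_13 be the row sums and z = Σ r_i the total number of 1s. Each pair of columns can share at most one row with both entries 1 (else a 2×2 all-ones block appears), so Σ_i C(r_i, 2) ≤ C(167, 2) = 13861. By convexity Σ_i C(r_i, 2) ≥ 13·C(z/13, 2) = z(z − 13)/(2·13), giving z² − 13z − 13·167·166 ≤ 0 and hence z ≤ (1/2)[13 + √(169 + 4·360386)] = (1/2)[13 + √1441713] ≈ (1/2)(13 + 1200.7135) = 606.8568.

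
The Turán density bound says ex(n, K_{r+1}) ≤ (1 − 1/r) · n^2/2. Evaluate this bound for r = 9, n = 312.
Turán density bound = (8/9) · 312^2/2 = 43264

Turán's theorem: ex(n, K_{r+1}) is achieved by the complete r-partite Turán graph T(n, r) with parts as balanced as possible, and is at most (1 − 1/r) · n^2/2. For r = 9, n = 312: the density bound is (8/9) · 97344/2 = 43264. The integer-valued extremum is e(T(312, 9)) = 43263, which is strictly less than the density bound 43264 since 9 ∤ 312 (the parts of T(312, 9) cannot all be equal).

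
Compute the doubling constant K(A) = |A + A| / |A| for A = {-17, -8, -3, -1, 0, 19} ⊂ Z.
K = |A + A| / |A| = 21/6 = 7/2

Enumerate A + A = {a + b : a, b ∈ A}. With |A| = 6, there are |A|^2 = 36 ordered sum pairs; collecting distinct values, A + A = {-34, -25, -20, -18, -17, -16, -11, -9, -8, -6, -4, -3, -2, -1, 0, 2, 11, 16, 18, 19, 38}, so |A + A| = 21. Thus K = 21/6 = 7/2. For comparison, the minimum possible |A + A| over all 6-element sets is 2·6 − 1 = 11 (so min K = 11/6), attained only by arithmetic progressions.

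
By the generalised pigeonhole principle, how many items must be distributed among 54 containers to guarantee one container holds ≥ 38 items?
n = (38 − 1)·54 + 1 = 1999

By the generalised pigeonhole principle, to guarantee some box contains ≥ r objects we need more than (r − 1) · k objects total. Threshold: n = (r − 1) · k + 1. With r = 38 and k = 54: n = 37 · 54 + 1 = 1998 + 1 = 1999. For n = 1998 = 37 · 54, we can put exactly 37 objects in every box, avoiding 38 in any single one — so 1999 is tight.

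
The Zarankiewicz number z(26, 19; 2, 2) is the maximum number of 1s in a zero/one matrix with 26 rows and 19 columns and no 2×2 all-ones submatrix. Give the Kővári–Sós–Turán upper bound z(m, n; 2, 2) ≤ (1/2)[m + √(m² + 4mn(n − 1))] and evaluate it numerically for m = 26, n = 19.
z(26, 19; 2, 2) ≤ (1/2)[26 + √(26² + 4·26·19·18)] = (1/2)[26 + √36244] = 108.1893

Kővári–Sós–Turán: let r_1, ..., r_26 be the row sums and z = Σ r_i the total number of 1s. Each pair of columns can share at most one row with both entries 1 (else a 2×2 all-ones block appears), so Σ_i C(r_i, 2) ≤ C(19, 2) = 171. By convexity Σ_i C(r_i, 2) ≥ 26·C(z/26, 2) = z(z − 26)/(2·26), giving z² − 26z − 26·19·18 ≤ 0 and hence z ≤ (1/2)[26 + √(676 + 4·8892)] = (1/2)[26 + √36244] ≈ (1/2)(26 + 190.3786) = 108.1893.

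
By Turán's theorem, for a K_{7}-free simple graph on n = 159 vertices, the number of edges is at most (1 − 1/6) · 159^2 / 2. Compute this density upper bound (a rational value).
Turán density bound = (5/6) · 159^2/2 = 42135/4 ≈ 10533.75

Turán's theorem: ex(n, K_{r+1}) is achieved by the complete r-partite Turán graph T(n, r) with parts as balanced as possible, and is at most (1 − 1/r) · n^2/2. For r = 6, n = 159: the density bound is (5/6) · 25281/2 = 42135/4 ≈ 10533.75. The integer-valued extremum is e(T(159, 6)) = 10533, which is strictly less than the density bound 42135/4 since 6 ∤ 159 (the parts of T(159, 6) cannot all be equal).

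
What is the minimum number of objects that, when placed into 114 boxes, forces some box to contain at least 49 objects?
n = (49 − 1)·114 + 1 = 5473

By the generalised pigeonhole principle, to guarantee some box contains ≥ r objects we need more than (r − 1) · k objects total. Threshold: n = (r − 1) · k + 1. With r = 49 and k = 114: n = 48 · 114 + 1 = 5472 + 1 = 5473. For n = 5472 = 48 · 114, we can put exactly 48 objects in every box, avoiding 49 in any single one — so 5473 is tight.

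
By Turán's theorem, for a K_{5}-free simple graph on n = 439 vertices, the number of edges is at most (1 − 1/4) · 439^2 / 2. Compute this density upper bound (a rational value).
Turán density bound = (3/4) · 439^2/2 = 578163/8 ≈ 72270.375

Turán's theorem: ex(n, K_{r+1}) is achieved by the complete r-partite Turán graph T(n, r) with parts as balanced as possible, and is at most (1 − 1/r) · n^2/2. For r = 4, n = 439: the density bound is (3/4) · 192721/2 = 578163/8 ≈ 72270.375. The integer-valued extremum is e(T(439, 4)) = 72270, which is strictly less than the density bound 578163/8 since 4 ∤ 439 (the parts of T(439, 4) cannot all be equal).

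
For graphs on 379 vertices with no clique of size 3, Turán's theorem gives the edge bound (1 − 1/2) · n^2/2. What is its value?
Turán density bound = (1/2) · 379^2/2 = 143641/4 ≈ 35910.25

Turán's theorem: ex(n, K_{r+1}) is achieved by the complete r-partite Turán graph T(n, r) with parts as balanced as possible, and is at most (1 − 1/r) · n^2/2. For r = 2, n = 379: the density bound is (1/2) · 143641/2 = 143641/4 ≈ 35910.25. The integer-valued extremum is e(T(379, 2)) = 35910, which is strictly less than the density bound 143641/4 since 2 ∤ 379 (the parts of T(379, 2) cannot all be equal).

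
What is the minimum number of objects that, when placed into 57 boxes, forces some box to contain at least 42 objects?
n = (42 − 1)·57 + 1 = 2338

By the generalised pigeonhole principle, to guarantee some box contains ≥ r objects we need more than (r − 1) · k objects total. Threshold: n = (r − 1) · k + 1. With r = 42 and k = 57: n = 41 · 57 + 1 = 2337 + 1 = 2338. For n = 2337 = 41 · 57, we can put exactly 41 objects in every box, avoiding 42 in any single one — so 2338 is tight.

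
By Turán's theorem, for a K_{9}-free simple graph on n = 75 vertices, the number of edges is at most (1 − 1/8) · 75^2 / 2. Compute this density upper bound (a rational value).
Turán density bound = (7/8) · 75^2/2 = 39375/16 ≈ 2460.9375

Turán's theorem: ex(n, K_{r+1}) is achieved by the complete r-partite Turán graph T(n, r) with parts as balanced as possible, and is at most (1 − 1/r) · n^2/2. For r = 8, n = 75: the density bound is (7/8) · 5625/2 = 39375/16 ≈ 2460.9375. The integer-valued extremum is e(T(75, 8)) = 2460, which is strictly less than the density bound 39375/16 since 8 ∤ 75 (the parts of T(75, 8) cannot all be equal).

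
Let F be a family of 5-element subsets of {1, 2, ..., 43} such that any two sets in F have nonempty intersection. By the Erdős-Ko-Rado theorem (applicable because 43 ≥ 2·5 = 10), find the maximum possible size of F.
max |F| = C(42, 4) = 111930

The Erdős-Ko-Rado theorem states: for n ≥ 2k, an intersecting family of k-subsets of an n-element set has size at most C(n − 1, k − 1), with equality for 'star' families {A ⊆ [n] : |A| = k, i ∈ A} (fix an element i). For n = 43, k = 5: C(42, 4) = 111930.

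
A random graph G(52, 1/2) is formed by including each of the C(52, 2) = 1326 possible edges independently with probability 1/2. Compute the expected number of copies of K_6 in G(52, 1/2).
E[# K_6] = C(52, 6) · (1/2)^C(6, 2) = 20358520 / 2^15 = 2544815/4096 ≈ 621.292725

For each 6-subset S of vertices (there are C(52, 6) = 20358520 such S), let X_S = 1 if S induces a K_6 (all C(6, 2) = 15 edges present). Then P(X_S = 1) = (1/2)^15 = 1/32768. By linearity of expectation, E[# K_6] = C(52, 6) · (1/2)^15 = 20358520 / 32768 = 2544815/4096 ≈ 621.292725.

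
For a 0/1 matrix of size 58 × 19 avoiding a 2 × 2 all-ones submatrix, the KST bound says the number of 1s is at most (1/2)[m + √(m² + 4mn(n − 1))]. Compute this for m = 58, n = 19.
z(58, 19; 2, 2) ≤ (1/2)[58 + √(58² + 4·58·19·18)] = (1/2)[58 + √82708] = 172.795

Kővári–Sós–Turán: let r_1, ..., r_58 be the row sums and z = Σ r_i the total number of 1s. Each pair of columns can share at most one row with both entries 1 (else a 2×2 all-ones block appears), so Σ_i C(r_i, 2) ≤ C(19, 2) = 171. By convexity Σ_i C(r_i, 2) ≥ 58·C(z/58, 2) = z(z − 58)/(2·58), giving z² − 58z − 58·19·18 ≤ 0 and hence z ≤ (1/2)[58 + √(3364 + 4·19836)] = (1/2)[58 + √82708] ≈ (1/2)(58 + 287.59) = 172.795.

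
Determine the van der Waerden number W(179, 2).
W(179, 2) = 179 + 1 = 180

A 2-term AP is any pair of integers, so a monochromatic 2-AP exists iff some colour is used at least twice. With 179 colours, the colouring i ↦ i on {1, ..., 179} uses each colour once, avoiding any monochromatic pair, so W(179, 2) > 179. For {1, ..., 180}, pigeonhole forces two integers of the same colour, which form a monochromatic 2-AP. Hence W(179, 2) = 180.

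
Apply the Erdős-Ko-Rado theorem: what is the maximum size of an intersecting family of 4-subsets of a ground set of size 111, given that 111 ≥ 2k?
max |F| = C(110, 3) = 215820

The Erdős-Ko-Rado theorem states: for n ≥ 2k, an intersecting family of k-subsets of an n-element set has size at most C(n − 1, k − 1), with equality for 'star' families {A ⊆ [n] : |A| = k, i ∈ A} (fix an element i). For n = 111, k = 4: C(110, 3) = 215820.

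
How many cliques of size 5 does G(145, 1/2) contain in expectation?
E[# K_5] = C(145, 5) · (1/2)^C(5, 2) = 498187404 / 2^10 = 124546851/256 ≈ 486511.136719

For each 5-subset S of vertices (there are C(145, 5) = 498187404 such S), let X_S = 1 if S induces a K_5 (all C(5, 2) = 10 edges present). Then P(X_S = 1) = (1/2)^10 = 1/1024. By linearity of expectation, E[# K_5] = C(145, 5) · (1/2)^10 = 498187404 / 1024 = 124546851/256 ≈ 486511.136719.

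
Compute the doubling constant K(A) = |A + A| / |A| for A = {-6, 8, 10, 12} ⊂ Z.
K = |A + A| / |A| = 9/4

Enumerate A + A = {a + b : a, b ∈ A}. With |A| = 4, there are |A|^2 = 16 ordered sum pairs; collecting distinct values, A + A = {-12, 2, 4, 6, 16, 18, 20, 22, 24}, so |A + A| = 9. Thus K = 9/4. For comparison, the minimum possible |A + A| over all 4-element sets is 2·4 − 1 = 7 (so min K = 7/4), attained only by arithmetic progressions.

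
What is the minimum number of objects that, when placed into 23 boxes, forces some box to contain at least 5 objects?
n = (5 − 1)·23 + 1 = 93

By the generalised pigeonhole principle, to guarantee some box contains ≥ r objects we need more than (r − 1) · k objects total. Threshold: n = (r − 1) · k + 1. With r = 5 and k = 23: n = 4 · 23 + 1 = 92 + 1 = 93. For n = 92 = 4 · 23, we can put exactly 4 objects in every box, avoiding 5 in any single one — so 93 is tight.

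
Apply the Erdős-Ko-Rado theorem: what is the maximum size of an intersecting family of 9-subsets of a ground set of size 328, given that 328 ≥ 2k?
max |F| = C(327, 8) = 2974312561170600

The Erdős-Ko-Rado theorem states: for n ≥ 2k, an intersecting family of k-subsets of an n-element set has size at most C(n − 1, k − 1), with equality for 'star' families {A ⊆ [n] : |A| = k, i ∈ A} (fix an element i). For n = 328, k = 9: C(327, 8) = 2974312561170600.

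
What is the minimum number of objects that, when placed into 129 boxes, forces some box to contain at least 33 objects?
n = (33 − 1)·129 + 1 = 4129

By the generalised pigeonhole principle, to guarantee some box contains ≥ r objects we need more than (r − 1) · k objects total. Threshold: n = (r − 1) · k + 1. With r = 33 and k = 129: n = 32 · 129 + 1 = 4128 + 1 = 4129. For n = 4128 = 32 · 129, we can put exactly 32 objects in every box, avoiding 33 in any single one — so 4129 is tight.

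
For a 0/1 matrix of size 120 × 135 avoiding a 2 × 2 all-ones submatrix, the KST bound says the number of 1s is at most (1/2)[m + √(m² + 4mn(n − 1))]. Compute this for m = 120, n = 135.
z(120, 135; 2, 2) ≤ (1/2)[120 + √(120² + 4·120·135·134)] = (1/2)[120 + √8697600] = 1534.5847

Kővári–Sós–Turán: let r_1, ..., r_120 be the row sums and z = Σ r_i the total number of 1s. Each pair of columns can share at most one row with both entries 1 (else a 2×2 all-ones block appears), so Σ_i C(r_i, 2) ≤ C(135, 2) = 9045. By convexity Σ_i C(r_i, 2) ≥ 120·C(z/120, 2) = z(z − 120)/(2·120), giving z² − 120z − 120·135·134 ≤ 0 and hence z ≤ (1/2)[120 + √(14400 + 4·2170800)] = (1/2)[120 + √8697600] ≈ (1/2)(120 + 2949.1694) = 1534.5847.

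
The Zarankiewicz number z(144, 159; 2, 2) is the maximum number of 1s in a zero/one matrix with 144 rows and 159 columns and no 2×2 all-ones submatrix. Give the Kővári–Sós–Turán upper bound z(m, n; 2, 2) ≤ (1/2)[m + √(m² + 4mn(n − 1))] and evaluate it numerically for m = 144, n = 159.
z(144, 159; 2, 2) ≤ (1/2)[144 + √(144² + 4·144·159·158)] = (1/2)[144 + √14491008] = 1975.3528

Kővári–Sós–Turán: let r_1, ..., r_144 be the row sums and z = Σ r_i the total number of 1s. Each pair of columns can share at most one row with both entries 1 (else a 2×2 all-ones block appears), so Σ_i C(r_i, 2) ≤ C(159, 2) = 12561. By convexity Σ_i C(r_i, 2) ≥ 144·C(z/144, 2) = z(z − 144)/(2·144), giving z² − 144z − 144·159·158 ≤ 0 and hence z ≤ (1/2)[144 + √(20736 + 4·3617568)] = (1/2)[144 + √14491008] ≈ (1/2)(144 + 3806.7057) = 1975.3528.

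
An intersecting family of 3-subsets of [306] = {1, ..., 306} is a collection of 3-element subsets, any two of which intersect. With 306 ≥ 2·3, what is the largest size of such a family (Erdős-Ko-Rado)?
max |F| = C(305, 2) = 46360

The Erdős-Ko-Rado theorem states: for n ≥ 2k, an intersecting family of k-subsets of an n-element set has size at most C(n − 1, k − 1), with equality for 'star' families {A ⊆ [n] : |A| = k, i ∈ A} (fix an element i). For n = 306, k = 3: C(305, 2) = 46360.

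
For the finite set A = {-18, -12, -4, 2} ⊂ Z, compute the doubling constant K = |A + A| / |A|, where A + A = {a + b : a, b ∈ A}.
K = |A + A| / |A| = 9/4

Enumerate A + A = {a + b : a, b ∈ A}. With |A| = 4, there are |A|^2 = 16 ordered sum pairs; collecting distinct values, A + A = {-36, -30, -24, -22, -16, -10, -8, -2, 4}, so |A + A| = 9. Thus K = 9/4. For comparison, the minimum possible |A + A| over all 4-element sets is 2·4 − 1 = 7 (so min K = 7/4), attained only by arithmetic progressions.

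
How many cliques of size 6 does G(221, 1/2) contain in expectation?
E[# K_6] = C(221, 6) · (1/2)^C(6, 2) = 151111164204 / 2^15 = 37777791051/8192 ≈ 4611546.759155

For each 6-subset S of vertices (there are C(221, 6) = 151111164204 such S), let X_S = 1 if S induces a K_6 (all C(6, 2) = 15 edges present). Then P(X_S = 1) = (1/2)^15 = 1/32768. By linearity of expectation, E[# K_6] = C(221, 6) · (1/2)^15 = 151111164204 / 32768 = 37777791051/8192 ≈ 4611546.759155.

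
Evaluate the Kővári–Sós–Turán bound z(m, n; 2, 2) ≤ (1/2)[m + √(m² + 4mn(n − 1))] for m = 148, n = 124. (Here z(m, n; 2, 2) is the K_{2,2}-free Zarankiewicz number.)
z(148, 124; 2, 2) ≤ (1/2)[148 + √(148² + 4·148·124·123)] = (1/2)[148 + √9051088] = 1578.2513

Kővári–Sós–Turán: let r_1, ..., r_148 be the row sums and z = Σ r_i the total number of 1s. Each pair of columns can share at most one row with both entries 1 (else a 2×2 all-ones block appears), so Σ_i C(r_i, 2) ≤ C(124, 2) = 7626. By convexity Σ_i C(r_i, 2) ≥ 148·C(z/148, 2) = z(z − 148)/(2·148), giving z² − 148z − 148·124·123 ≤ 0 and hence z ≤ (1/2)[148 + √(21904 + 4·2257296)] = (1/2)[148 + √9051088] ≈ (1/2)(148 + 3008.5026) = 1578.2513.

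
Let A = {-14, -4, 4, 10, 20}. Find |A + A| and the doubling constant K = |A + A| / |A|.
K = |A + A| / |A| = 14/5

Enumerate A + A = {a + b : a, b ∈ A}. With |A| = 5, there are |A|^2 = 25 ordered sum pairs; collecting distinct values, A + A = {-28, -18, -10, -8, -4, 0, 6, 8, 14, 16, 20, 24, 30, 40}, so |A + A| = 14. Thus K = 14/5. For comparison, the minimum possible |A + A| over all 5-element sets is 2·5 − 1 = 9 (so min K = 9/5), attained only by arithmetic progressions.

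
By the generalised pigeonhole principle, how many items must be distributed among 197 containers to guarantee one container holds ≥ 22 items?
n = (22 − 1)·197 + 1 = 4138

By the generalised pigeonhole principle, to guarantee some box contains ≥ r objects we need more than (r − 1) · k objects total. Threshold: n = (r − 1) · k + 1. With r = 22 and k = 197: n = 21 · 197 + 1 = 4137 + 1 = 4138. For n = 4137 = 21 · 197, we can put exactly 21 objects in every box, avoiding 22 in any single one — so 4138 is tight.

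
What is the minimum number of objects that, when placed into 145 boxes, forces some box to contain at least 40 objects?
n = (40 − 1)·145 + 1 = 5656

By the generalised pigeonhole principle, to guarantee some box contains ≥ r objects we need more than (r − 1) · k objects total. Threshold: n = (r − 1) · k + 1. With r = 40 and k = 145: n = 39 · 145 + 1 = 5655 + 1 = 5656. For n = 5655 = 39 · 145, we can put exactly 39 objects in every box, avoiding 40 in any single one — so 5656 is tight.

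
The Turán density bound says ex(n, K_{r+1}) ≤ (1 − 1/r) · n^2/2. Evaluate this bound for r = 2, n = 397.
Turán density bound = (1/2) · 397^2/2 = 157609/4 ≈ 39402.25

Turán's theorem: ex(n, K_{r+1}) is achieved by the complete r-partite Turán graph T(n, r) with parts as balanced as possible, and is at most (1 − 1/r) · n^2/2. For r = 2, n = 397: the density bound is (1/2) · 157609/2 = 157609/4 ≈ 39402.25. The integer-valued extremum is e(T(397, 2)) = 39402, which is strictly less than the density bound 157609/4 since 2 ∤ 397 (the parts of T(397, 2) cannot all be equal).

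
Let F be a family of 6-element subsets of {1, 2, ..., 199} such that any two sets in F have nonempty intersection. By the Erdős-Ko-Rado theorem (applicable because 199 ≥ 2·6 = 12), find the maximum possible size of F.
max |F| = C(198, 5) = 2410141734

The Erdős-Ko-Rado theorem states: for n ≥ 2k, an intersecting family of k-subsets of an n-element set has size at most C(n − 1, k − 1), with equality for 'star' families {A ⊆ [n] : |A| = k, i ∈ A} (fix an element i). For n = 199, k = 6: C(198, 5) = 2410141734.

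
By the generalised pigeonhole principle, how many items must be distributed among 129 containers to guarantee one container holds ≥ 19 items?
n = (19 − 1)·129 + 1 = 2323

By the generalised pigeonhole principle, to guarantee some box contains ≥ r objects we need more than (r − 1) · k objects total. Threshold: n = (r − 1) · k + 1. With r = 19 and k = 129: n = 18 · 129 + 1 = 2322 + 1 = 2323. For n = 2322 = 18 · 129, we can put exactly 18 objects in every box, avoiding 19 in any single one — so 2323 is tight.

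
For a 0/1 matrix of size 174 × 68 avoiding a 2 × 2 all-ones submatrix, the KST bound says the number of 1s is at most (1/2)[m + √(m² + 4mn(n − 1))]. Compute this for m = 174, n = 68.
z(174, 68; 2, 2) ≤ (1/2)[174 + √(174² + 4·174·68·67)] = (1/2)[174 + √3201252] = 981.6021

Kővári–Sós–Turán: let r_1, ..., r_174 be the row sums and z = Σ r_i the total number of 1s. Each pair of columns can share at most one row with both entries 1 (else a 2×2 all-ones block appears), so Σ_i C(r_i, 2) ≤ C(68, 2) = 2278. By convexity Σ_i C(r_i, 2) ≥ 174·C(z/174, 2) = z(z − 174)/(2·174), giving z² − 174z − 174·68·67 ≤ 0 and hence z ≤ (1/2)[174 + √(30276 + 4·792744)] = (1/2)[174 + √3201252] ≈ (1/2)(174 + 1789.2043) = 981.6021.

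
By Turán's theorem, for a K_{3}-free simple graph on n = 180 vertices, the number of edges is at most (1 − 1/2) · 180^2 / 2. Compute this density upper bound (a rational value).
Turán density bound = (1/2) · 180^2/2 = 8100

Turán's theorem: ex(n, K_{r+1}) is achieved by the complete r-partite Turán graph T(n, r) with parts as balanced as possible, and is at most (1 − 1/r) · n^2/2. For r = 2, n = 180: the density bound is (1/2) · 32400/2 = 8100. Since 2 ∣ 180, the Turán graph T(180, 2) has parts of equal size 90, and its edge count e(T(180, 2)) = 8100 attains the density bound exactly.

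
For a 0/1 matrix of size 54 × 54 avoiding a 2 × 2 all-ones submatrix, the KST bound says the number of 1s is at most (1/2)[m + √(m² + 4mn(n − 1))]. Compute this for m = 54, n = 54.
z(54, 54; 2, 2) ≤ (1/2)[54 + √(54² + 4·54·54·53)] = (1/2)[54 + √621108] = 421.052

Kővári–Sós–Turán: let r_1, ..., r_54 be the row sums and z = Σ r_i the total number of 1s. Each pair of columns can share at most one row with both entries 1 (else a 2×2 all-ones block appears), so Σ_i C(r_i, 2) ≤ C(54, 2) = 1431. By convexity Σ_i C(r_i, 2) ≥ 54·C(z/54, 2) = z(z − 54)/(2·54), giving z² − 54z − 54·54·53 ≤ 0 and hence z ≤ (1/2)[54 + √(2916 + 4·154548)] = (1/2)[54 + √621108] ≈ (1/2)(54 + 788.1041) = 421.052.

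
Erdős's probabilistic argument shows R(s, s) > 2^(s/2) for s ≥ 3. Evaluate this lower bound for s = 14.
2^(14/2) = 128; so R(14, 14) > 128

Colour each edge of K_n uniformly at random with red/blue. The expected number of monochromatic K_14 is C(n, 14) · 2 · 2^(−C(14,2)). If C(n, 14) · 2^(1 − C(14,2)) < 1, then with positive probability no monochromatic K_14 exists, so R(14, 14) > n. The standard estimate C(n, 14) ≤ n^14/14! shows this inequality holds whenever n ≤ 2^(14/2) (since 14! · 2^(C(14,2) − 1) > 2^(14^2/2) ≥ n^14). Hence R(14, 14) > 2^(14/2) = 128.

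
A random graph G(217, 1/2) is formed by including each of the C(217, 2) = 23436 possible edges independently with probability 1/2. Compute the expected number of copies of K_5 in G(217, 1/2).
E[# K_5] = C(217, 5) · (1/2)^C(5, 2) = 3827930778 / 2^10 = 1913965389/512 ≈ 3738213.650391

For each 5-subset S of vertices (there are C(217, 5) = 3827930778 such S), let X_S = 1 if S induces a K_5 (all C(5, 2) = 10 edges present). Then P(X_S = 1) = (1/2)^10 = 1/1024. By linearity of expectation, E[# K_5] = C(217, 5) · (1/2)^10 = 3827930778 / 1024 = 1913965389/512 ≈ 3738213.650391.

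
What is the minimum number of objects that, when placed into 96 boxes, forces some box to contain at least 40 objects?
n = (40 − 1)·96 + 1 = 3745

By the generalised pigeonhole principle, to guarantee some box contains ≥ r objects we need more than (r − 1) · k objects total. Threshold: n = (r − 1) · k + 1. With r = 40 and k = 96: n = 39 · 96 + 1 = 3744 + 1 = 3745. For n = 3744 = 39 · 96, we can put exactly 39 objects in every box, avoiding 40 in any single one — so 3745 is tight.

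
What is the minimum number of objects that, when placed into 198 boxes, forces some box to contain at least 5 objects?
n = (5 − 1)·198 + 1 = 793

By the generalised pigeonhole principle, to guarantee some box contains ≥ r objects we need more than (r − 1) · k objects total. Threshold: n = (r − 1) · k + 1. With r = 5 and k = 198: n = 4 · 198 + 1 = 792 + 1 = 793. For n = 792 = 4 · 198, we can put exactly 4 objects in every box, avoiding 5 in any single one — so 793 is tight.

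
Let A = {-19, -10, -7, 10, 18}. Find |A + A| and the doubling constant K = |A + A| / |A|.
K = |A + A| / |A| = 15/5 = 3

Enumerate A + A = {a + b : a, b ∈ A}. With |A| = 5, there are |A|^2 = 25 ordered sum pairs; collecting distinct values, A + A = {-38, -29, -26, -20, -17, -14, -9, -1, 0, 3, 8, 11, 20, 28, 36}, so |A + A| = 15. Thus K = 15/5 = 3. For comparison, the minimum possible |A + A| over all 5-element sets is 2·5 − 1 = 9 (so min K = 9/5), attained only by arithmetic progressions.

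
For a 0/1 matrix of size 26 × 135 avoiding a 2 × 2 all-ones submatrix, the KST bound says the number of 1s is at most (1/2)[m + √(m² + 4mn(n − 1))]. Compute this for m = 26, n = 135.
z(26, 135; 2, 2) ≤ (1/2)[26 + √(26² + 4·26·135·134)] = (1/2)[26 + √1882036] = 698.9366

Kővári–Sós–Turán: let r_1, ..., r_26 be the row sums and z = Σ r_i the total number of 1s. Each pair of columns can share at most one row with both entries 1 (else a 2×2 all-ones block appears), so Σ_i C(r_i, 2) ≤ C(135, 2) = 9045. By convexity Σ_i C(r_i, 2) ≥ 26·C(z/26, 2) = z(z − 26)/(2·26), giving z² − 26z − 26·135·134 ≤ 0 and hence z ≤ (1/2)[26 + √(676 + 4·470340)] = (1/2)[26 + √1882036] ≈ (1/2)(26 + 1371.8732) = 698.9366.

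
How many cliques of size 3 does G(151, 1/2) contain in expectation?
E[# K_3] = C(151, 3) · (1/2)^C(3, 2) = 562475 / 2^3 = 70309.375

For each 3-subset S of vertices (there are C(151, 3) = 562475 such S), let X_S = 1 if S induces a K_3 (all C(3, 2) = 3 edges present). Then P(X_S = 1) = (1/2)^3 = 1/8. By linearity of expectation, E[# K_3] = C(151, 3) · (1/2)^3 = 562475 / 8 = 70309.375.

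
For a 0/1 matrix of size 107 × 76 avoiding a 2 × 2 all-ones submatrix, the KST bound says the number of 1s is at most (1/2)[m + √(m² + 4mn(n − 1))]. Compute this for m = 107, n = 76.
z(107, 76; 2, 2) ≤ (1/2)[107 + √(107² + 4·107·76·75)] = (1/2)[107 + √2451049] = 836.2913

Kővári–Sós–Turán: let r_1, ..., r_107 be the row sums and z = Σ r_i the total number of 1s. Each pair of columns can share at most one row with both entries 1 (else a 2×2 all-ones block appears), so Σ_i C(r_i, 2) ≤ C(76, 2) = 2850. By convexity Σ_i C(r_i, 2) ≥ 107·C(z/107, 2) = z(z − 107)/(2·107), giving z² − 107z − 107·76·75 ≤ 0 and hence z ≤ (1/2)[107 + √(11449 + 4·609900)] = (1/2)[107 + √2451049] ≈ (1/2)(107 + 1565.5826) = 836.2913.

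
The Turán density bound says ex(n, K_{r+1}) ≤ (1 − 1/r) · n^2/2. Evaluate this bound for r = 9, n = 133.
Turán density bound = (8/9) · 133^2/2 = 70756/9 ≈ 7861.7778

Turán's theorem: ex(n, K_{r+1}) is achieved by the complete r-partite Turán graph T(n, r) with parts as balanced as possible, and is at most (1 − 1/r) · n^2/2. For r = 9, n = 133: the density bound is (8/9) · 17689/2 = 70756/9 ≈ 7861.7778. The integer-valued extremum is e(T(133, 9)) = 7861, which is strictly less than the density bound 70756/9 since 9 ∤ 133 (the parts of T(133, 9) cannot all be equal).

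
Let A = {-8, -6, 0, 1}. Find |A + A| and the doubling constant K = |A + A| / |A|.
K = |A + A| / |A| = 10/4 = 5/2

Enumerate A + A = {a + b : a, b ∈ A}. With |A| = 4, there are |A|^2 = 16 ordered sum pairs; collecting distinct values, A + A = {-16, -14, -12, -8, -7, -6, -5, 0, 1, 2}, so |A + A| = 10. Thus K = 10/4 = 5/2. For comparison, the minimum possible |A + A| over all 4-element sets is 2·4 − 1 = 7 (so min K = 7/4), attained only by arithmetic progressions.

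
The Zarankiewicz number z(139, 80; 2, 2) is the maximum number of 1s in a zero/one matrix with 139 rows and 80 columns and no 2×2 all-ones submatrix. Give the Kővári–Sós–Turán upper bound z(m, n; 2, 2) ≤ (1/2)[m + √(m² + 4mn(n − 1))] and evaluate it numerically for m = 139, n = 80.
z(139, 80; 2, 2) ≤ (1/2)[139 + √(139² + 4·139·80·79)] = (1/2)[139 + √3533241] = 1009.3459

Kővári–Sós–Turán: let r_1, ..., r_139 be the row sums and z = Σ r_i the total number of 1s. Each pair of columns can share at most one row with both entries 1 (else a 2×2 all-ones block appears), so Σ_i C(r_i, 2) ≤ C(80, 2) = 3160. By convexity Σ_i C(r_i, 2) ≥ 139·C(z/139, 2) = z(z − 139)/(2·139), giving z² − 139z − 139·80·79 ≤ 0 and hence z ≤ (1/2)[139 + √(19321 + 4·878480)] = (1/2)[139 + √3533241] ≈ (1/2)(139 + 1879.6917) = 1009.3459.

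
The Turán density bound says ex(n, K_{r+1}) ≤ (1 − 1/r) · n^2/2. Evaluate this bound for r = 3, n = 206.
Turán density bound = (2/3) · 206^2/2 = 42436/3 ≈ 14145.3333

Turán's theorem: ex(n, K_{r+1}) is achieved by the complete r-partite Turán graph T(n, r) with parts as balanced as possible, and is at most (1 − 1/r) · n^2/2. For r = 3, n = 206: the density bound is (2/3) · 42436/2 = 42436/3 ≈ 14145.3333. The integer-valued extremum is e(T(206, 3)) = 14145, which is strictly less than the density bound 42436/3 since 3 ∤ 206 (the parts of T(206, 3) cannot all be equal).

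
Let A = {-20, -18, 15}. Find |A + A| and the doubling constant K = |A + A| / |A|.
K = |A + A| / |A| = 6/3 = 2

Enumerate A + A = {a + b : a, b ∈ A}. With |A| = 3, there are |A|^2 = 9 ordered sum pairs; collecting distinct values, A + A = {-40, -38, -36, -5, -3, 30}, so |A + A| = 6. Thus K = 6/3 = 2. For comparison, the minimum possible |A + A| over all 3-element sets is 2·3 − 1 = 5 (so min K = 5/3), attained only by arithmetic progressions.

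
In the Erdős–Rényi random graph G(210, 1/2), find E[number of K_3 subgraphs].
E[# K_3] = C(210, 3) · (1/2)^C(3, 2) = 1521520 / 2^3 = 190190

For each 3-subset S of vertices (there are C(210, 3) = 1521520 such S), let X_S = 1 if S induces a K_3 (all C(3, 2) = 3 edges present). Then P(X_S = 1) = (1/2)^3 = 1/8. By linearity of expectation, E[# K_3] = C(210, 3) · (1/2)^3 = 1521520 / 8 = 190190.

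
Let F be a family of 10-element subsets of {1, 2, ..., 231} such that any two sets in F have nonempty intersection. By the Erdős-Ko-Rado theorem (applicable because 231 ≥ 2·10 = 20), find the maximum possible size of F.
max |F| = C(230, 9) = 4236018057454600

Erdős-Ko-Rado (1961): when n ≥ 2k, max |F| = C(n−1, k−1). The bound is attained by the star {A : i ∈ A} for any fixed i ∈ [n]. Here C(231−1, 10−1) = C(230, 9) = 4236018057454600.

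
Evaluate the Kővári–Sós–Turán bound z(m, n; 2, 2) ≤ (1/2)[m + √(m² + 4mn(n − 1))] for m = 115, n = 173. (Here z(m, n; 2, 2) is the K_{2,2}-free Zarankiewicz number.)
z(115, 173; 2, 2) ≤ (1/2)[115 + √(115² + 4·115·173·172)] = (1/2)[115 + √13700985] = 1908.2421

Kővári–Sós–Turán: let r_1, ..., r_115 be the row sums and z = Σ r_i the total number of 1s. Each pair of columns can share at most one row with both entries 1 (else a 2×2 all-ones block appears), so Σ_i C(r_i, 2) ≤ C(173, 2) = 14878. By convexity Σ_i C(r_i, 2) ≥ 115·C(z/115, 2) = z(z − 115)/(2·115), giving z² − 115z − 115·173·172 ≤ 0 and hence z ≤ (1/2)[115 + √(13225 + 4·3421940)] = (1/2)[115 + √13700985] ≈ (1/2)(115 + 3701.4842) = 1908.2421.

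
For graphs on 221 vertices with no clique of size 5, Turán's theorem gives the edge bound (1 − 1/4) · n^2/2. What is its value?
Turán density bound = (3/4) · 221^2/2 = 146523/8 ≈ 18315.375

Turán's theorem: ex(n, K_{r+1}) is achieved by the complete r-partite Turán graph T(n, r) with parts as balanced as possible, and is at most (1 − 1/r) · n^2/2. For r = 4, n = 221: the density bound is (3/4) · 48841/2 = 146523/8 ≈ 18315.375. The integer-valued extremum is e(T(221, 4)) = 18315, which is strictly less than the density bound 146523/8 since 4 ∤ 221 (the parts of T(221, 4) cannot all be equal).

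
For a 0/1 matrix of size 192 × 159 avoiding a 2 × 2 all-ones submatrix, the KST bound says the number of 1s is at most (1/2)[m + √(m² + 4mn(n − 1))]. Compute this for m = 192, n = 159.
z(192, 159; 2, 2) ≤ (1/2)[192 + √(192² + 4·192·159·158)] = (1/2)[192 + √19330560] = 2294.3266

Kővári–Sós–Turán: let r_1, ..., r_192 be the row sums and z = Σ r_i the total number of 1s. Each pair of columns can share at most one row with both entries 1 (else a 2×2 all-ones block appears), so Σ_i C(r_i, 2) ≤ C(159, 2) = 12561. By convexity Σ_i C(r_i, 2) ≥ 192·C(z/192, 2) = z(z − 192)/(2·192), giving z² − 192z − 192·159·158 ≤ 0 and hence z ≤ (1/2)[192 + √(36864 + 4·4823424)] = (1/2)[192 + √19330560] ≈ (1/2)(192 + 4396.6533) = 2294.3266.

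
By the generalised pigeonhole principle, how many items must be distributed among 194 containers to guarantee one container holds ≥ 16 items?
n = (16 − 1)·194 + 1 = 2911

By the generalised pigeonhole principle, to guarantee some box contains ≥ r objects we need more than (r − 1) · k objects total. Threshold: n = (r − 1) · k + 1. With r = 16 and k = 194: n = 15 · 194 + 1 = 2910 + 1 = 2911. For n = 2910 = 15 · 194, we can put exactly 15 objects in every box, avoiding 16 in any single one — so 2911 is tight.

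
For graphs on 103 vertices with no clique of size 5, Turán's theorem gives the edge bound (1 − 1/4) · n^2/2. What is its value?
Turán density bound = (3/4) · 103^2/2 = 31827/8 ≈ 3978.375

Turán's theorem: ex(n, K_{r+1}) is achieved by the complete r-partite Turán graph T(n, r) with parts as balanced as possible, and is at most (1 − 1/r) · n^2/2. For r = 4, n = 103: the density bound is (3/4) · 10609/2 = 31827/8 ≈ 3978.375. The integer-valued extremum is e(T(103, 4)) = 3978, which is strictly less than the density bound 31827/8 since 4 ∤ 103 (the parts of T(103, 4) cannot all be equal).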